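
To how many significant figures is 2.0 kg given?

2.0: trailing zeros after a decimal point are significant.

2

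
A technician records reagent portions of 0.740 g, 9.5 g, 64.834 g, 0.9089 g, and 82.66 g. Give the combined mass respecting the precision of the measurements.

0.740 g + 9.5 g + 64.834 g + 0.9089 g + 82.66 g = 158.6429 g.
Addition/subtraction keeps the fewest decimal places: 0.740 → 3 decimal places, 9.5 → 1 decimal place, 64.834 → 3 decimal places, 0.9089 → 4 decimal places, 82.66 → 2 decimal places; limit is 1.
Rounded to 1 decimal place: 158.6 g.

158.6 g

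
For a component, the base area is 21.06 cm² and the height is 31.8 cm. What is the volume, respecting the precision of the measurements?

volume = 21.06 cm² × 31.8 cm = 669.708 cm³.
21.06 has 4 significant figures; 31.8 has 3.
Division/multiplication keeps the fewest: 3 significant figures.
Rounded: 6.70 × 10^2 cm³.

6.70 × 10^2 cm³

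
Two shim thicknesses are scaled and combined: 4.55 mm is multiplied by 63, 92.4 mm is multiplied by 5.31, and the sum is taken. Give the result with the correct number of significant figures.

7.8 × 10^2 mm

4.55 × 63 = 286.65 → 2.9 × 10^2 mm (2 s.f., last digit at the 10^1 place).
92.4 × 5.31 = 490.644 → 491 mm (3 s.f., last digit at the 10^0 place).
Sum: 777.294 mm; keep the coarser place, 10^1.
Result: 7.8 × 10^2 mm.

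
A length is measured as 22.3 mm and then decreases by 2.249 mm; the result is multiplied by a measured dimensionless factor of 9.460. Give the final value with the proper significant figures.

22.3 mm − 2.249 mm = 20.051 mm; the difference is limited to 1 decimal place (3 s.f.).
Carrying full precision, 20.051 × 9.460 = 189.68246 mm; 9.460 has 4 s.f., so the result keeps min(3, 4) = 3 s.f.
Rounded to 3 significant figures: 1.90 × 10² mm.

1.90 × 10² mm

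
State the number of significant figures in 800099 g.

800099: zeros between nonzero digits are significant.

6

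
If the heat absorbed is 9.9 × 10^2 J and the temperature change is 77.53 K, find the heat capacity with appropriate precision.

heat capacity = 9.9 × 10^2 J ÷ 77.53 K = 12.7692506127… J/K.
9.9 × 10^2 has 2 significant figures; 77.53 has 4.
Division/multiplication keeps the fewest: 2 significant figures.
Rounded: 13 J/K.

13 J/K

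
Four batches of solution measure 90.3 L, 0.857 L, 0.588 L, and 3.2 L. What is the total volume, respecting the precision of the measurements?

94.9 L

90.3 L + 0.857 L + 0.588 L + 3.2 L = 94.945 L.
Addition/subtraction keeps the fewest decimal places: 90.3 → 1 decimal place, 0.857 → 3 decimal places, 0.588 → 3 decimal places, 3.2 → 1 decimal place; limit is 1.
Rounded to 1 decimal place: 94.9 L.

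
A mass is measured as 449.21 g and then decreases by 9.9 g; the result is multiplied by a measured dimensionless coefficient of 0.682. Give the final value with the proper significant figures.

3.00 × 10^2 g

449.21 g − 9.9 g = 439.31 g; the difference is limited to 1 decimal place (4 s.f.).
Carrying full precision, 439.31 × 0.682 = 299.60942 g; 0.682 has 3 s.f., so the result keeps min(4, 3) = 3 s.f.
Rounded to 3 significant figures: 3.00 × 10^2 g.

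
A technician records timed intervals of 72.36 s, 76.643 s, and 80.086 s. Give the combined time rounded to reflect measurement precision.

229.09 s

72.36 s + 76.643 s + 80.086 s = 229.089 s.
Addition/subtraction keeps the fewest decimal places: 72.36 → 2 decimal places, 76.643 → 3 decimal places, 80.086 → 3 decimal places; limit is 2.
Rounded to 2 decimal places: 229.09 s.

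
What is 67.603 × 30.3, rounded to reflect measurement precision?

2.05 × 10³

67.603 × 30.3 = 2048.3709
Multiplication/division keeps the fewest significant figures: 67.603 → 5 s.f., 30.3 → 3 s.f.; limit is 3.
Rounded to 3 significant figures: 2.05 × 10³.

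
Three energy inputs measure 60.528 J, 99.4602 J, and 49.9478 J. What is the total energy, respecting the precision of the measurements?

209.936 J

60.528 J + 99.4602 J + 49.9478 J = 209.9360 J.
Addition/subtraction keeps the fewest decimal places: 60.528 → 3 decimal places, 99.4602 → 4 decimal places, 49.9478 → 4 decimal places; limit is 3.
Rounded to 3 decimal places: 209.936 J.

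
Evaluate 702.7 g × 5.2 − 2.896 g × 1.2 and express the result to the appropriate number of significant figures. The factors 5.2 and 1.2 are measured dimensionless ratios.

3.7 × 10³ g

702.7 × 5.2 = 3654.04 → 3.7 × 10³ g (2 s.f., last digit at the 10^2 place).
2.896 × 1.2 = 3.4752 → 3.5 g (2 s.f., last digit at the 10^-1 place).
Difference: 3650.5648 g; keep the coarser place, 10^2.
Result: 3.7 × 10³ g.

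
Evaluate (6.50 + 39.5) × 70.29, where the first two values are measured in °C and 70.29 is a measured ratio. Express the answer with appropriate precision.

6.50 °C + 39.5 °C = 46.00 °C; the sum is limited to 1 decimal place (3 s.f.).
Carrying full precision, 46.00 × 70.29 = 3233.34 °C; 70.29 has 4 s.f., so the result keeps min(3, 4) = 3 s.f.
Rounded to 3 significant figures: 3.23 × 10^3 °C.

3.23 × 10^3 °C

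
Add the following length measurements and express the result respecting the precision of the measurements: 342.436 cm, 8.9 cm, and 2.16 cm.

342.436 cm + 8.9 cm + 2.16 cm = 353.496 cm.
Addition/subtraction keeps the fewest decimal places: 342.436 → 3 decimal places, 8.9 → 1 decimal place, 2.16 → 2 decimal places; limit is 1.
Rounded to 1 decimal place: 353.5 cm.

353.5 cm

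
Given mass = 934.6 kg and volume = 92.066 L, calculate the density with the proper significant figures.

density = 934.6 kg ÷ 92.066 L = 10.1514131167… kg/L.
934.6 has 4 significant figures; 92.066 has 5.
Division/multiplication keeps the fewest: 4 significant figures.
Rounded: 10.15 kg/L.

10.15 kg/L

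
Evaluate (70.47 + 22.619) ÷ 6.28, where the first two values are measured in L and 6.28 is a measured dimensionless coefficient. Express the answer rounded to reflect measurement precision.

70.47 L + 22.619 L = 93.089 L; the sum is limited to 2 decimal places (4 s.f.).
Carrying full precision, 93.089 ÷ 6.28 = 14.823089172… L; 6.28 has 3 s.f., so the result keeps min(4, 3) = 3 s.f.
Rounded to 3 significant figures: 14.8 L.

14.8 L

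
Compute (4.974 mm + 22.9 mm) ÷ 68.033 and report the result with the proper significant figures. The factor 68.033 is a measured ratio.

0.410 mm

4.974 mm + 22.9 mm = 27.874 mm; the sum is limited to 1 decimal place (3 s.f.).
Carrying full precision, 27.874 ÷ 68.033 = 0.409712933429… mm; 68.033 has 5 s.f., so the result keeps min(3, 5) = 3 s.f.
Rounded to 3 significant figures: 0.410 mm.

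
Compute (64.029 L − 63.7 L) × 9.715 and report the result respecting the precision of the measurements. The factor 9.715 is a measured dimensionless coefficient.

3 L

64.029 L − 63.7 L = 0.329 L; the difference is limited to 1 decimal place (1 s.f.).
Carrying full precision, 0.329 × 9.715 = 3.196235 L; 9.715 has 4 s.f., so the result keeps min(1, 4) = 1 s.f.
Rounded to 1 significant figure: 3 L.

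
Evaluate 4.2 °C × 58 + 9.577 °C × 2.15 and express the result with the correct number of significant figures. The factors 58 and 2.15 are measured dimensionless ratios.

2.6 × 10^2 °C

4.2 × 58 = 243.6 → 2.4 × 10^2 °C (2 s.f., last digit at the 10^1 place).
9.577 × 2.15 = 20.59055 → 20.6 °C (3 s.f., last digit at the 10^-1 place).
Sum: 264.19055 °C; keep the coarser place, 10^1.
Result: 2.6 × 10^2 °C.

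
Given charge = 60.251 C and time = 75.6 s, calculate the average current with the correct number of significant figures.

0.797 A

average current = 60.251 C ÷ 75.6 s = 0.796970899471… A.
60.251 has 5 significant figures; 75.6 has 3.
Division/multiplication keeps the fewest: 3 significant figures.
Rounded: 0.797 A.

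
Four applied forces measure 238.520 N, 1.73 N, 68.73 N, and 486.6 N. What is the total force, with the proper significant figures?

238.520 N + 1.73 N + 68.73 N + 486.6 N = 795.580 N.
Addition/subtraction keeps the fewest decimal places: 238.520 → 3 decimal places, 1.73 → 2 decimal places, 68.73 → 2 decimal places, 486.6 → 1 decimal place; limit is 1.
Rounded to 1 decimal place: 795.6 N.

795.6 N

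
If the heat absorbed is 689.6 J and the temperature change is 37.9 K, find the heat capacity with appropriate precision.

heat capacity = 689.6 J ÷ 37.9 K = 18.1952506596… J/K.
689.6 has 4 significant figures; 37.9 has 3.
Division/multiplication keeps the fewest: 3 significant figures.
Rounded: 18.2 J/K.

18.2 J/K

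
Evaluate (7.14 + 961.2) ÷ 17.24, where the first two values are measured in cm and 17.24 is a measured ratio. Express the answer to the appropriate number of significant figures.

7.14 cm + 961.2 cm = 968.34 cm; the sum is limited to 1 decimal place (4 s.f.).
Carrying full precision, 968.34 ÷ 17.24 = 56.1682134571… cm; 17.24 has 4 s.f., so the result keeps min(4, 4) = 4 s.f.
Rounded to 4 significant figures: 56.17 cm.

56.17 cm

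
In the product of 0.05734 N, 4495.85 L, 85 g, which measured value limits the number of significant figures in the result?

85 g

0.05734 N → 4 s.f.; 4495.85 L → 6 s.f.; 85 g → 2 s.f.
The fewest is 2 significant figures, from 85 g.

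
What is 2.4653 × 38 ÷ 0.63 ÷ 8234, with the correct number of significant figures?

2.4653 × 38 ÷ 0.63 ÷ 8234 = 0.0180593435658…
Multiplication/division keeps the fewest significant figures: 2.4653 → 5 s.f., 38 → 2 s.f., 0.63 → 2 s.f., 8234 → 4 s.f.; limit is 2.
Rounded to 2 significant figures: 0.018.

0.018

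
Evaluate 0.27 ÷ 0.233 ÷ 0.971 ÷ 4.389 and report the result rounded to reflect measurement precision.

0.27

0.27 ÷ 0.233 ÷ 0.971 ÷ 4.389 = 0.271908655466…
Multiplication/division keeps the fewest significant figures: 0.27 → 2 s.f., 0.233 → 3 s.f., 0.971 → 3 s.f., 4.389 → 4 s.f.; limit is 2.
Rounded to 2 significant figures: 0.27.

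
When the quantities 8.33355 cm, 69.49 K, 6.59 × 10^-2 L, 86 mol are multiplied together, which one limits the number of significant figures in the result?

8.33355 cm → 6 s.f.; 69.49 K → 4 s.f.; 6.59 × 10^-2 L → 3 s.f.; 86 mol → 2 s.f.
The fewest is 2 significant figures, from 86 mol.

86 mol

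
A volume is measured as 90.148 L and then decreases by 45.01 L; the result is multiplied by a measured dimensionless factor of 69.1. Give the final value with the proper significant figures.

90.148 L − 45.01 L = 45.138 L; the difference is limited to 2 decimal places (4 s.f.).
Carrying full precision, 45.138 × 69.1 = 3119.0358 L; 69.1 has 3 s.f., so the result keeps min(4, 3) = 3 s.f.
Rounded to 3 significant figures: 3.12 × 10^3 L.

3.12 × 10^3 L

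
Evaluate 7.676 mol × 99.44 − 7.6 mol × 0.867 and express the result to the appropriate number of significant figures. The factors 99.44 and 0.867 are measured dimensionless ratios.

756.7 mol

7.676 × 99.44 = 763.30144 → 763.3 mol (4 s.f., last digit at the 10^-1 place).
7.6 × 0.867 = 6.5892 → 6.6 mol (2 s.f., last digit at the 10^-1 place).
Difference: 756.71224 mol; keep the coarser place, 10^-1.
Result: 756.7 mol.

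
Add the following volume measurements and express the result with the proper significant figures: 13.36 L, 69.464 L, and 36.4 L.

13.36 L + 69.464 L + 36.4 L = 119.224 L.
Addition/subtraction keeps the fewest decimal places: 13.36 → 2 decimal places, 69.464 → 3 decimal places, 36.4 → 1 decimal place; limit is 1.
Rounded to 1 decimal place: 119.2 L.

119.2 L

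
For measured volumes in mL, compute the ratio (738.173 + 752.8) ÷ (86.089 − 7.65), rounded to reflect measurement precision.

738.173 + 752.8 = 1490.973, limited to 1 d.p. → 5 s.f.; 86.089 − 7.65 = 78.439, limited to 2 d.p. → 4 s.f.
Carrying full precision, 1490.973 ÷ 78.439 = 19.0080572164…; keep min(5, 4) = 4 s.f.
Rounded to 4 significant figures: 19.01.

19.01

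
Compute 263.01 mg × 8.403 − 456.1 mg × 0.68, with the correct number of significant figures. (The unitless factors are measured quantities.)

1.90 × 10³ mg

263.01 × 8.403 = 2210.07303 → 2210. mg (4 s.f., last digit at the 10^0 place).
456.1 × 0.68 = 310.148 → 3.1 × 10² mg (2 s.f., last digit at the 10^1 place).
Difference: 1899.92503 mg; keep the coarser place, 10^1.
Result: 1.90 × 10³ mg.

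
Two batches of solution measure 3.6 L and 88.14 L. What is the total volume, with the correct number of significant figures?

91.7 L

3.6 L + 88.14 L = 91.74 L.
Addition/subtraction keeps the fewest decimal places: 3.6 → 1 decimal place, 88.14 → 2 decimal places; limit is 1.
Rounded to 1 decimal place: 91.7 L.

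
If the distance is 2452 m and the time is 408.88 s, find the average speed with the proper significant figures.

average speed = 2452 m ÷ 408.88 s = 5.99686949716… m/s.
2452 has 4 significant figures; 408.88 has 5.
Division/multiplication keeps the fewest: 4 significant figures.
Rounded: 5.997 m/s.

5.997 m/s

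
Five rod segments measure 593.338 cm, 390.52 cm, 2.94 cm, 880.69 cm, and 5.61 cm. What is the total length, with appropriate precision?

593.338 cm + 390.52 cm + 2.94 cm + 880.69 cm + 5.61 cm = 1873.098 cm.
Addition/subtraction keeps the fewest decimal places: 593.338 → 3 decimal places, 390.52 → 2 decimal places, 2.94 → 2 decimal places, 880.69 → 2 decimal places, 5.61 → 2 decimal places; limit is 2.
Rounded to 2 decimal places: 1873.10 cm.

1873.10 cm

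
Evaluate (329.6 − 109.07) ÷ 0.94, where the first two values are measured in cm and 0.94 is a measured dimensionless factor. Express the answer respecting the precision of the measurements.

2.3 × 10² cm

329.6 cm − 109.07 cm = 220.53 cm; the difference is limited to 1 decimal place (4 s.f.).
Carrying full precision, 220.53 ÷ 0.94 = 234.606382979… cm; 0.94 has 2 s.f., so the result keeps min(4, 2) = 2 s.f.
Rounded to 2 significant figures: 2.3 × 10² cm.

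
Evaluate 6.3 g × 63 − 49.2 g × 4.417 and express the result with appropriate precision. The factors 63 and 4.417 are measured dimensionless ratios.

1.8 × 10² g

6.3 × 63 = 396.9 → 4.0 × 10² g (2 s.f., last digit at the 10^1 place).
49.2 × 4.417 = 217.3164 → 217 g (3 s.f., last digit at the 10^0 place).
Difference: 179.5836 g; keep the coarser place, 10^1.
Result: 1.8 × 10² g.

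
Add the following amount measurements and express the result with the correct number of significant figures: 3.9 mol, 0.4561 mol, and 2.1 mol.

3.9 mol + 0.4561 mol + 2.1 mol = 6.4561 mol.
Addition/subtraction keeps the fewest decimal places: 3.9 → 1 decimal place, 0.4561 → 4 decimal places, 2.1 → 1 decimal place; limit is 1.
Rounded to 1 decimal place: 6.5 mol.

6.5 mol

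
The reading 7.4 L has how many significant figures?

7.4: every digit is nonzero and significant.

2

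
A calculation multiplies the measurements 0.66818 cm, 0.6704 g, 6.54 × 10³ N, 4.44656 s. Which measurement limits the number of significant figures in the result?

6.54 × 10³ N

0.66818 cm → 5 s.f.; 0.6704 g → 4 s.f.; 6.54 × 10³ N → 3 s.f.; 4.44656 s → 6 s.f.
The fewest is 3 significant figures, from 6.54 × 10³ N.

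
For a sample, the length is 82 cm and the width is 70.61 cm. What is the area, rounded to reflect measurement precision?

area = 82 cm × 70.61 cm = 5790.02 cm².
82 has 2 significant figures; 70.61 has 4.
Division/multiplication keeps the fewest: 2 significant figures.
Rounded: 5.8 × 10³ cm².

5.8 × 10³ cm²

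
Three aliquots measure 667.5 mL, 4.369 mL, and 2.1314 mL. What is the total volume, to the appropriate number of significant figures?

674.0 mL

667.5 mL + 4.369 mL + 2.1314 mL = 674.0004 mL.
Addition/subtraction keeps the fewest decimal places: 667.5 → 1 decimal place, 4.369 → 3 decimal places, 2.1314 → 4 decimal places; limit is 1.
Rounded to 1 decimal place: 674.0 mL.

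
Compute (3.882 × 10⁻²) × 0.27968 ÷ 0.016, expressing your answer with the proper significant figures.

(3.882 × 10⁻²) × 0.27968 ÷ 0.016 = 0.6785736
Multiplication/division keeps the fewest significant figures: 3.882 × 10⁻² → 4 s.f., 0.27968 → 5 s.f., 0.016 → 2 s.f.; limit is 2.
Rounded to 2 significant figures: 0.68.

0.68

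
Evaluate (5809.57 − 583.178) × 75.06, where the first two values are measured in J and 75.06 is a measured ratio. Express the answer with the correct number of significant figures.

3.923 × 10⁵ J

5809.57 J − 583.178 J = 5226.392 J; the difference is limited to 2 decimal places (6 s.f.).
Carrying full precision, 5226.392 × 75.06 = 392292.98352 J; 75.06 has 4 s.f., so the result keeps min(6, 4) = 4 s.f.
Rounded to 4 significant figures: 3.923 × 10⁵ J.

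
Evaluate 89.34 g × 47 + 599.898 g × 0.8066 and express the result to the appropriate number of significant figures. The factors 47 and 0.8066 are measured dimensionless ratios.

89.34 × 47 = 4198.98 → 4.2 × 10^3 g (2 s.f., last digit at the 10^2 place).
599.898 × 0.8066 = 483.8777268 → 483.9 g (4 s.f., last digit at the 10^-1 place).
Sum: 4682.8577268 g; keep the coarser place, 10^2.
Result: 4.7 × 10^3 g.

4.7 × 10^3 g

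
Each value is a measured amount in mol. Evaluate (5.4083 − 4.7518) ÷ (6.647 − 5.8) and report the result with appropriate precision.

5.4083 − 4.7518 = 0.6565, limited to 4 d.p. → 4 s.f.; 6.647 − 5.8 = 0.847, limited to 1 d.p. → 1 s.f.
Carrying full precision, 0.6565 ÷ 0.847 = 0.775088547816…; keep min(4, 1) = 1 s.f.
Rounded to 1 significant figure: 0.8.

0.8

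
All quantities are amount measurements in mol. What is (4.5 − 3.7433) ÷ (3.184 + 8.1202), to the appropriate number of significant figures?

4.5 − 3.7433 = 0.7567, limited to 1 d.p. → 1 s.f.; 3.184 + 8.1202 = 11.3042, limited to 3 d.p. → 5 s.f.
Carrying full precision, 0.7567 ÷ 11.3042 = 0.0669397215194…; keep min(1, 5) = 1 s.f.
Rounded to 1 significant figure: 0.07.

0.07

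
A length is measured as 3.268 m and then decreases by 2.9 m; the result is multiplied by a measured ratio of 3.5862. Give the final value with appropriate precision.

3.268 m − 2.9 m = 0.368 m; the difference is limited to 1 decimal place (1 s.f.).
Carrying full precision, 0.368 × 3.5862 = 1.3197216 m; 3.5862 has 5 s.f., so the result keeps min(1, 5) = 1 s.f.
Rounded to 1 significant figure: 1 m.

1 m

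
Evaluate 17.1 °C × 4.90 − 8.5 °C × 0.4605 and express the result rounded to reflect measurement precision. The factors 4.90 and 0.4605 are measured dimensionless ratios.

79.9 °C

17.1 × 4.90 = 83.79 → 83.8 °C (3 s.f., last digit at the 10^-1 place).
8.5 × 0.4605 = 3.91425 → 3.9 °C (2 s.f., last digit at the 10^-1 place).
Difference: 79.87575 °C; keep the coarser place, 10^-1.
Result: 79.9 °C.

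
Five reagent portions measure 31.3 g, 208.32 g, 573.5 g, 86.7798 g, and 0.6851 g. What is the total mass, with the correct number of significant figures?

900.6 g

31.3 g + 208.32 g + 573.5 g + 86.7798 g + 0.6851 g = 900.5849 g.
Addition/subtraction keeps the fewest decimal places: 31.3 → 1 decimal place, 208.32 → 2 decimal places, 573.5 → 1 decimal place, 86.7798 → 4 decimal places, 0.6851 → 4 decimal places; limit is 1.
Rounded to 1 decimal place: 900.6 g.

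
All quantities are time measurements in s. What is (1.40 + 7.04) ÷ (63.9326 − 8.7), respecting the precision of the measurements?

0.153

1.40 + 7.04 = 8.44, limited to 2 d.p. → 3 s.f.; 63.9326 − 8.7 = 55.2326, limited to 1 d.p. → 3 s.f.
Carrying full precision, 8.44 ÷ 55.2326 = 0.15280830524…; keep min(3, 3) = 3 s.f.
Rounded to 3 significant figures: 0.153.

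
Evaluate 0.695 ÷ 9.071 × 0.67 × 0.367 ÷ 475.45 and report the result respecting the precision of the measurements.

4.0 × 10^-5

0.695 ÷ 9.071 × 0.67 × 0.367 ÷ 475.45 = 0.0000396246694974…
Multiplication/division keeps the fewest significant figures: 0.695 → 3 s.f., 9.071 → 4 s.f., 0.67 → 2 s.f., 0.367 → 3 s.f., 475.45 → 5 s.f.; limit is 2.
Rounded to 2 significant figures: 4.0 × 10^-5.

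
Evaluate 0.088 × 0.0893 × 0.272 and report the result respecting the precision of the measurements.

0.088 × 0.0893 × 0.272 = 0.0021374848
Multiplication/division keeps the fewest significant figures: 0.088 → 2 s.f., 0.0893 → 3 s.f., 0.272 → 3 s.f.; limit is 2.
Rounded to 2 significant figures: 0.0021.

0.0021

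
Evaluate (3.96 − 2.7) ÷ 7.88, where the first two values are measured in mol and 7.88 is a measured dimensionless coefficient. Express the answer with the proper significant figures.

3.96 mol − 2.7 mol = 1.26 mol; the difference is limited to 1 decimal place (2 s.f.).
Carrying full precision, 1.26 ÷ 7.88 = 0.159898477157… mol; 7.88 has 3 s.f., so the result keeps min(2, 3) = 2 s.f.
Rounded to 2 significant figures: 0.16 mol.

0.16 mol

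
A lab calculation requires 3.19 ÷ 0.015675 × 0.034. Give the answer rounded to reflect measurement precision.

6.9

3.19 ÷ 0.015675 × 0.034 = 6.91929824561…
Multiplication/division keeps the fewest significant figures: 3.19 → 3 s.f., 0.015675 → 5 s.f., 0.034 → 2 s.f.; limit is 2.
Rounded to 2 significant figures: 6.9.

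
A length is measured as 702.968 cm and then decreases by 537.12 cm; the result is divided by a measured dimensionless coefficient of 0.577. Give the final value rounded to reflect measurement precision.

2.87 × 10² cm

702.968 cm − 537.12 cm = 165.848 cm; the difference is limited to 2 decimal places (5 s.f.).
Carrying full precision, 165.848 ÷ 0.577 = 287.431542461… cm; 0.577 has 3 s.f., so the result keeps min(5, 3) = 3 s.f.
Rounded to 3 significant figures: 2.87 × 10² cm.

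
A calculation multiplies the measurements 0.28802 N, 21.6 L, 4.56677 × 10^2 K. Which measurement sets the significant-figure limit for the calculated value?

0.28802 N → 5 s.f.; 21.6 L → 3 s.f.; 4.56677 × 10^2 K → 6 s.f.
The fewest is 3 significant figures, from 21.6 L.

21.6 L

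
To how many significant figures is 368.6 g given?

368.6: every digit is nonzero and significant.

4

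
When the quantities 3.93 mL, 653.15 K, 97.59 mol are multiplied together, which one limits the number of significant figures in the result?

3.93 mL

3.93 mL → 3 s.f.; 653.15 K → 5 s.f.; 97.59 mol → 4 s.f.
The fewest is 3 significant figures, from 3.93 mL.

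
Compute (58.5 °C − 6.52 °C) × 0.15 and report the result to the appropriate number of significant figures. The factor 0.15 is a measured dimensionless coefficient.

7.8 °C

58.5 °C − 6.52 °C = 51.98 °C; the difference is limited to 1 decimal place (3 s.f.).
Carrying full precision, 51.98 × 0.15 = 7.797 °C; 0.15 has 2 s.f., so the result keeps min(3, 2) = 2 s.f.
Rounded to 2 significant figures: 7.8 °C.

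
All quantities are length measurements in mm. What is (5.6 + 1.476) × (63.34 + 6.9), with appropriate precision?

5.0 × 10² mm²

5.6 + 1.476 = 7.076, limited to 1 d.p. → 2 s.f.; 63.34 + 6.9 = 70.24, limited to 1 d.p. → 3 s.f.
Carrying full precision, 7.076 × 70.24 = 497.01824; keep min(2, 3) = 2 s.f.
Rounded to 2 significant figures: 5.0 × 10² mm².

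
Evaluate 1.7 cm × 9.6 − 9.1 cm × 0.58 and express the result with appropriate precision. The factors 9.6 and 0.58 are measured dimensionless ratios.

11 cm

1.7 × 9.6 = 16.32 → 16 cm (2 s.f., last digit at the 10^0 place).
9.1 × 0.58 = 5.278 → 5.3 cm (2 s.f., last digit at the 10^-1 place).
Difference: 11.042 cm; keep the coarser place, 10^0.
Result: 11 cm.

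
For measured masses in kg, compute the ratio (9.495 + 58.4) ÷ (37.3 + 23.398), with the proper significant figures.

9.495 + 58.4 = 67.895, limited to 1 d.p. → 3 s.f.; 37.3 + 23.398 = 60.698, limited to 1 d.p. → 3 s.f.
Carrying full precision, 67.895 ÷ 60.698 = 1.11857062836…; keep min(3, 3) = 3 s.f.
Rounded to 3 significant figures: 1.12.

1.12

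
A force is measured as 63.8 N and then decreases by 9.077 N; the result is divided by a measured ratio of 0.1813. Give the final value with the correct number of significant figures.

63.8 N − 9.077 N = 54.723 N; the difference is limited to 1 decimal place (3 s.f.).
Carrying full precision, 54.723 ÷ 0.1813 = 301.836734694… N; 0.1813 has 4 s.f., so the result keeps min(3, 4) = 3 s.f.
Rounded to 3 significant figures: 302 N.

302 N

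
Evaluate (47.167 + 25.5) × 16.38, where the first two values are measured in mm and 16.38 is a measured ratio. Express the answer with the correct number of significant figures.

1.19 × 10³ mm

47.167 mm + 25.5 mm = 72.667 mm; the sum is limited to 1 decimal place (3 s.f.).
Carrying full precision, 72.667 × 16.38 = 1190.28546 mm; 16.38 has 4 s.f., so the result keeps min(3, 4) = 3 s.f.
Rounded to 3 significant figures: 1.19 × 10³ mm.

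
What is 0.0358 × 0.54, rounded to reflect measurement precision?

0.019

0.0358 × 0.54 = 0.019332
Multiplication/division keeps the fewest significant figures: 0.0358 → 3 s.f., 0.54 → 2 s.f.; limit is 2.
Rounded to 2 significant figures: 0.019.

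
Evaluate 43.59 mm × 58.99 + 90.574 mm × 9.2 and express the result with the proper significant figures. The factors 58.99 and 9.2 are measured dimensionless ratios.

3.40 × 10^3 mm

43.59 × 58.99 = 2571.3741 → 2571 mm (4 s.f., last digit at the 10^0 place).
90.574 × 9.2 = 833.2808 → 8.3 × 10^2 mm (2 s.f., last digit at the 10^1 place).
Sum: 3404.6549 mm; keep the coarser place, 10^1.
Result: 3.40 × 10^3 mm.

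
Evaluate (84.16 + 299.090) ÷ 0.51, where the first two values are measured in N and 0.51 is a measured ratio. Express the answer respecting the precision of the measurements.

7.5 × 10^2 N

84.16 N + 299.090 N = 383.250 N; the sum is limited to 2 decimal places (5 s.f.).
Carrying full precision, 383.250 ÷ 0.51 = 751.470588235… N; 0.51 has 2 s.f., so the result keeps min(5, 2) = 2 s.f.
Rounded to 2 significant figures: 7.5 × 10^2 N.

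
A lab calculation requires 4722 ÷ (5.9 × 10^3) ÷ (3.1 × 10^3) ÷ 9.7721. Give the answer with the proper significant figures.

4722 ÷ (5.9 × 10^3) ÷ (3.1 × 10^3) ÷ 9.7721 = 0.0000264194866508…
Multiplication/division keeps the fewest significant figures: 4722 → 4 s.f., 5.9 × 10^3 → 2 s.f., 3.1 × 10^3 → 2 s.f., 9.7721 → 5 s.f.; limit is 2.
Rounded to 2 significant figures: 2.6 × 10^-5.

2.6 × 10^-5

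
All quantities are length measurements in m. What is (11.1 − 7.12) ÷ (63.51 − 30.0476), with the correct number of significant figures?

0.12

11.1 − 7.12 = 3.98, limited to 1 d.p. → 2 s.f.; 63.51 − 30.0476 = 33.4624, limited to 2 d.p. → 4 s.f.
Carrying full precision, 3.98 ÷ 33.4624 = 0.118939466386…; keep min(2, 4) = 2 s.f.
Rounded to 2 significant figures: 0.12.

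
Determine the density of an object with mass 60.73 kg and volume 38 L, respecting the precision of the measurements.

1.6 kg/L

density = 60.73 kg ÷ 38 L = 1.59815789474… kg/L.
60.73 has 4 significant figures; 38 has 2.
Division/multiplication keeps the fewest: 2 significant figures.
Rounded: 1.6 kg/L.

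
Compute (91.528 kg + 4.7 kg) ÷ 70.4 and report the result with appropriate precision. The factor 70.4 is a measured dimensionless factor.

91.528 kg + 4.7 kg = 96.228 kg; the sum is limited to 1 decimal place (3 s.f.).
Carrying full precision, 96.228 ÷ 70.4 = 1.366875 kg; 70.4 has 3 s.f., so the result keeps min(3, 3) = 3 s.f.
Rounded to 3 significant figures: 1.37 kg.

1.37 kg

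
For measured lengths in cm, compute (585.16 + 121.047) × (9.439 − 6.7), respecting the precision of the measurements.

1.9 × 10³ cm²

585.16 + 121.047 = 706.207, limited to 2 d.p. → 5 s.f.; 9.439 − 6.7 = 2.739, limited to 1 d.p. → 2 s.f.
Carrying full precision, 706.207 × 2.739 = 1934.300973; keep min(5, 2) = 2 s.f.
Rounded to 2 significant figures: 1.9 × 10³ cm².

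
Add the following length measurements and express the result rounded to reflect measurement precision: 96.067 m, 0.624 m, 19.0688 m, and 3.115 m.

118.875 m

96.067 m + 0.624 m + 19.0688 m + 3.115 m = 118.8748 m.
Addition/subtraction keeps the fewest decimal places: 96.067 → 3 decimal places, 0.624 → 3 decimal places, 19.0688 → 4 decimal places, 3.115 → 3 decimal places; limit is 3.
Rounded to 3 decimal places: 118.875 m.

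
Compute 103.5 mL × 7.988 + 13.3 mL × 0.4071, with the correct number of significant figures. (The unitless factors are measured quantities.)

832.2 mL

103.5 × 7.988 = 826.758 → 8.268 × 10² mL (4 s.f., last digit at the 10^-1 place).
13.3 × 0.4071 = 5.41443 → 5.41 mL (3 s.f., last digit at the 10^-2 place).
Sum: 832.17243 mL; keep the coarser place, 10^-1.
Result: 832.2 mL.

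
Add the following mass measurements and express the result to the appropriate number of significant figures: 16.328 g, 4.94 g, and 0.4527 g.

21.72 g

16.328 g + 4.94 g + 0.4527 g = 21.7207 g.
Addition/subtraction keeps the fewest decimal places: 16.328 → 3 decimal places, 4.94 → 2 decimal places, 0.4527 → 4 decimal places; limit is 2.
Rounded to 2 decimal places: 21.72 g.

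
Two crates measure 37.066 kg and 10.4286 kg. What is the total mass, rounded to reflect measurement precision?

37.066 kg + 10.4286 kg = 47.4946 kg.
Addition/subtraction keeps the fewest decimal places: 37.066 → 3 decimal places, 10.4286 → 4 decimal places; limit is 3.
Rounded to 3 decimal places: 47.495 kg.

47.495 kg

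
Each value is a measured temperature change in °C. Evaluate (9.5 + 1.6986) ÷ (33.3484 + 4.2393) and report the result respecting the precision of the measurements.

0.298

9.5 + 1.6986 = 11.1986, limited to 1 d.p. → 3 s.f.; 33.3484 + 4.2393 = 37.5877, limited to 4 d.p. → 6 s.f.
Carrying full precision, 11.1986 ÷ 37.5877 = 0.297932568367…; keep min(3, 6) = 3 s.f.
Rounded to 3 significant figures: 0.298.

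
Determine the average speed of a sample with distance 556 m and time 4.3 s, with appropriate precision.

average speed = 556 m ÷ 4.3 s = 129.302325581… m/s.
556 has 3 significant figures; 4.3 has 2.
Division/multiplication keeps the fewest: 2 significant figures.
Rounded: 1.3 × 10² m/s.

1.3 × 10² m/s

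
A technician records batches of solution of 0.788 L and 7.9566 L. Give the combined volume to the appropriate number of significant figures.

8.745 L

0.788 L + 7.9566 L = 8.7446 L.
Addition/subtraction keeps the fewest decimal places: 0.788 → 3 decimal places, 7.9566 → 4 decimal places; limit is 3.
Rounded to 3 decimal places: 8.745 L.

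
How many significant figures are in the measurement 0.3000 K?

4

0.3000: leading zeros are not significant; trailing zeros after a decimal point are significant.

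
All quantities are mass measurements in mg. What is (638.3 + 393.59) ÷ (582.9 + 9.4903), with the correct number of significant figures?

638.3 + 393.59 = 1031.89, limited to 1 d.p. → 5 s.f.; 582.9 + 9.4903 = 592.3903, limited to 1 d.p. → 4 s.f.
Carrying full precision, 1031.89 ÷ 592.3903 = 1.7419090083…; keep min(5, 4) = 4 s.f.
Rounded to 4 significant figures: 1.742.

1.742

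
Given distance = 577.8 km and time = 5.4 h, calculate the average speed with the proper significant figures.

1.1 × 10² km/h

average speed = 577.8 km ÷ 5.4 h = 107 km/h.
577.8 has 4 significant figures; 5.4 has 2.
Division/multiplication keeps the fewest: 2 significant figures.
Rounded: 1.1 × 10² km/h.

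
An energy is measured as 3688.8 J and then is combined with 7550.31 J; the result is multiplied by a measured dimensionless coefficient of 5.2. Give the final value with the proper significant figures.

3688.8 J + 7550.31 J = 11239.11 J; the sum is limited to 1 decimal place (6 s.f.).
Carrying full precision, 11239.11 × 5.2 = 58443.372 J; 5.2 has 2 s.f., so the result keeps min(6, 2) = 2 s.f.
Rounded to 2 significant figures: 5.8 × 10⁴ J.

5.8 × 10⁴ J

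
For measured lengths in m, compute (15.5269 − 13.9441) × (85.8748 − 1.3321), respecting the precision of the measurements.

133.81 m²

15.5269 − 13.9441 = 1.5828, limited to 4 d.p. → 5 s.f.; 85.8748 − 1.3321 = 84.5427, limited to 4 d.p. → 6 s.f.
Carrying full precision, 1.5828 × 84.5427 = 133.81418556; keep min(5, 6) = 5 s.f.
Rounded to 5 significant figures: 133.81 m².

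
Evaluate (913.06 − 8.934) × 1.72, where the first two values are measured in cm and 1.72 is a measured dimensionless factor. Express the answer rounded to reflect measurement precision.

1.56 × 10³ cm

913.06 cm − 8.934 cm = 904.126 cm; the difference is limited to 2 decimal places (5 s.f.).
Carrying full precision, 904.126 × 1.72 = 1555.09672 cm; 1.72 has 3 s.f., so the result keeps min(5, 3) = 3 s.f.
Rounded to 3 significant figures: 1.56 × 10³ cm.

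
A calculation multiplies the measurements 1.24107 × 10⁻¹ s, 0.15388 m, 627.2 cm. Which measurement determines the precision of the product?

1.24107 × 10⁻¹ s → 6 s.f.; 0.15388 m → 5 s.f.; 627.2 cm → 4 s.f.
The fewest is 4 significant figures, from 627.2 cm.

627.2 cm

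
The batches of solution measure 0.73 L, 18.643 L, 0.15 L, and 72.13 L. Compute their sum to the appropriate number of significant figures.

91.65 L

0.73 L + 18.643 L + 0.15 L + 72.13 L = 91.653 L.
Addition/subtraction keeps the fewest decimal places: 0.73 → 2 decimal places, 18.643 → 3 decimal places, 0.15 → 2 decimal places, 72.13 → 2 decimal places; limit is 2.
Rounded to 2 decimal places: 91.65 L.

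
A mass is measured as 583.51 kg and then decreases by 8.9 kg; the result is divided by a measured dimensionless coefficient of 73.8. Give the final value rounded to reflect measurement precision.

583.51 kg − 8.9 kg = 574.61 kg; the difference is limited to 1 decimal place (4 s.f.).
Carrying full precision, 574.61 ÷ 73.8 = 7.78604336043… kg; 73.8 has 3 s.f., so the result keeps min(4, 3) = 3 s.f.
Rounded to 3 significant figures: 7.79 kg.

7.79 kg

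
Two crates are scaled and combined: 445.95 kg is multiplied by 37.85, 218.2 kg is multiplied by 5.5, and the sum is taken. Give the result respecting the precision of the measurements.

445.95 × 37.85 = 16879.2075 → 1.688 × 10^4 kg (4 s.f., last digit at the 10^1 place).
218.2 × 5.5 = 1200.1 → 1.2 × 10^3 kg (2 s.f., last digit at the 10^2 place).
Sum: 18079.3075 kg; keep the coarser place, 10^2.
Result: 1.81 × 10^4 kg.

1.81 × 10^4 kg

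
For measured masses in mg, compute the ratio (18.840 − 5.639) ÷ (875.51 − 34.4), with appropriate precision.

0.01569

18.840 − 5.639 = 13.201, limited to 3 d.p. → 5 s.f.; 875.51 − 34.4 = 841.11, limited to 1 d.p. → 4 s.f.
Carrying full precision, 13.201 ÷ 841.11 = 0.015694736717…; keep min(5, 4) = 4 s.f.
Rounded to 4 significant figures: 0.01569.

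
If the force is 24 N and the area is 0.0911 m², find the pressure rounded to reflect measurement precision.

2.6 × 10² Pa

pressure = 24 N ÷ 0.0911 m² = 263.4467618… Pa.
24 has 2 significant figures; 0.0911 has 3.
Division/multiplication keeps the fewest: 2 significant figures.
Rounded: 2.6 × 10² Pa.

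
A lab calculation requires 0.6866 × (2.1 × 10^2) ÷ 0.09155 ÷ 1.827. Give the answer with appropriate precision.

0.6866 × (2.1 × 10^2) ÷ 0.09155 ÷ 1.827 = 862.037577607…
Multiplication/division keeps the fewest significant figures: 0.6866 → 4 s.f., 2.1 × 10^2 → 2 s.f., 0.09155 → 4 s.f., 1.827 → 4 s.f.; limit is 2.
Rounded to 2 significant figures: 8.6 × 10^2.

8.6 × 10^2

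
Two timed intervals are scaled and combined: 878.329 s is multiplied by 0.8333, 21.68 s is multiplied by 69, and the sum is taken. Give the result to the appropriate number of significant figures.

878.329 × 0.8333 = 731.9115557 → 731.9 s (4 s.f., last digit at the 10^-1 place).
21.68 × 69 = 1495.92 → 1.5 × 10³ s (2 s.f., last digit at the 10^2 place).
Sum: 2227.8315557 s; keep the coarser place, 10^2.
Result: 2.2 × 10³ s.

2.2 × 10³ s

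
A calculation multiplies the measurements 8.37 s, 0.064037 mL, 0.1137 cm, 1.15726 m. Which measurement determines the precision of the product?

8.37 s → 3 s.f.; 0.064037 mL → 5 s.f.; 0.1137 cm → 4 s.f.; 1.15726 m → 6 s.f.
The fewest is 3 significant figures, from 8.37 s.

8.37 s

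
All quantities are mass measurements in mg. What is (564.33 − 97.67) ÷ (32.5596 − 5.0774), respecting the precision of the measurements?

564.33 − 97.67 = 466.66, limited to 2 d.p. → 5 s.f.; 32.5596 − 5.0774 = 27.4822, limited to 4 d.p. → 6 s.f.
Carrying full precision, 466.66 ÷ 27.4822 = 16.9804455247…; keep min(5, 6) = 5 s.f.
Rounded to 5 significant figures: 16.980.

16.980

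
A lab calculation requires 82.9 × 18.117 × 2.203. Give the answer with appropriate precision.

3.31 × 10³

82.9 × 18.117 × 2.203 = 3308.6841579
Multiplication/division keeps the fewest significant figures: 82.9 → 3 s.f., 18.117 → 5 s.f., 2.203 → 4 s.f.; limit is 3.
Rounded to 3 significant figures: 3.31 × 10³.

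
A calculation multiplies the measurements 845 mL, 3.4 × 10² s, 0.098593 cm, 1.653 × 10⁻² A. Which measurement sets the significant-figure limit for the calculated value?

845 mL → 3 s.f.; 3.4 × 10² s → 2 s.f.; 0.098593 cm → 5 s.f.; 1.653 × 10⁻² A → 4 s.f.
The fewest is 2 significant figures, from 3.4 × 10² s.

3.4 × 10² s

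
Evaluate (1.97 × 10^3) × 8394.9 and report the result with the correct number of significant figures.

1.65 × 10^7

(1.97 × 10^3) × 8394.9 = 16537953
Multiplication/division keeps the fewest significant figures: 1.97 × 10^3 → 3 s.f., 8394.9 → 5 s.f.; limit is 3.
Rounded to 3 significant figures: 1.65 × 10^7.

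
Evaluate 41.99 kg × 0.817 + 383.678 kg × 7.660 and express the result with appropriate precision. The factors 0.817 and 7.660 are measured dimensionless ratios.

2973 kg

41.99 × 0.817 = 34.30583 → 34.3 kg (3 s.f., last digit at the 10^-1 place).
383.678 × 7.660 = 2938.97348 → 2939 kg (4 s.f., last digit at the 10^0 place).
Sum: 2973.27931 kg; keep the coarser place, 10^0.
Result: 2973 kg.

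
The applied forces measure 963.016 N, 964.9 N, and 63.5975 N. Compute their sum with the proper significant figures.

1991.5 N

963.016 N + 964.9 N + 63.5975 N = 1991.5135 N.
Addition/subtraction keeps the fewest decimal places: 963.016 → 3 decimal places, 964.9 → 1 decimal place, 63.5975 → 4 decimal places; limit is 1.
Rounded to 1 decimal place: 1991.5 N.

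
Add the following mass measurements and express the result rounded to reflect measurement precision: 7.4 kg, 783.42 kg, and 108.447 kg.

899.3 kg

7.4 kg + 783.42 kg + 108.447 kg = 899.267 kg.
Addition/subtraction keeps the fewest decimal places: 7.4 → 1 decimal place, 783.42 → 2 decimal places, 108.447 → 3 decimal places; limit is 1.
Rounded to 1 decimal place: 899.3 kg.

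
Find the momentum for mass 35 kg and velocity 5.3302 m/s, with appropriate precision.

momentum = 35 kg × 5.3302 m/s = 186.557 kg·m/s.
35 has 2 significant figures; 5.3302 has 5.
Division/multiplication keeps the fewest: 2 significant figures.
Rounded: 1.9 × 10² kg·m/s.

1.9 × 10² kg·m/s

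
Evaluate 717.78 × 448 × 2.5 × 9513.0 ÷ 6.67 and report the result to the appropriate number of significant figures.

1.1 × 10⁹

717.78 × 448 × 2.5 × 9513.0 ÷ 6.67 = 1.14657122591 × 10^9…
Multiplication/division keeps the fewest significant figures: 717.78 → 5 s.f., 448 → 3 s.f., 2.5 → 2 s.f., 9513.0 → 5 s.f., 6.67 → 3 s.f.; limit is 2.
Rounded to 2 significant figures: 1.1 × 10⁹.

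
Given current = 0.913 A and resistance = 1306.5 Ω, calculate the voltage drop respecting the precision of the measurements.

voltage drop = 0.913 A × 1306.5 Ω = 1192.8345 V.
0.913 has 3 significant figures; 1306.5 has 5.
Division/multiplication keeps the fewest: 3 significant figures.
Rounded: 1.19 × 10^3 V.

1.19 × 10^3 V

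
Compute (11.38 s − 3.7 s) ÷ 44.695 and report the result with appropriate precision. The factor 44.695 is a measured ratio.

0.17 s

11.38 s − 3.7 s = 7.68 s; the difference is limited to 1 decimal place (2 s.f.).
Carrying full precision, 7.68 ÷ 44.695 = 0.17183130104… s; 44.695 has 5 s.f., so the result keeps min(2, 5) = 2 s.f.
Rounded to 2 significant figures: 0.17 s.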